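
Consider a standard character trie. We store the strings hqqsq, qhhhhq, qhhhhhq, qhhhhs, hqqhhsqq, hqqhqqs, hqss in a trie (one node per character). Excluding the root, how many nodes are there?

24

Trie structure (* marks end of a word):
(root)
├─ h
│  └─ q
│     ├─ q
│     │  ├─ h
│     │  │  ├─ h
│     │  │  │  └─ s
│     │  │  │     └─ q
│     │  │  │        └─ q *
│     │  │  └─ q
│     │  │     └─ q
│     │  │        └─ s *
│     │  └─ s
│     │     └─ q *
│     └─ s
│        └─ s *
└─ q
   └─ h
      └─ h
         └─ h
            └─ h
               ├─ h
               │  └─ q *
               ├─ q *
               └─ s *
Counting every labelled node above: 24.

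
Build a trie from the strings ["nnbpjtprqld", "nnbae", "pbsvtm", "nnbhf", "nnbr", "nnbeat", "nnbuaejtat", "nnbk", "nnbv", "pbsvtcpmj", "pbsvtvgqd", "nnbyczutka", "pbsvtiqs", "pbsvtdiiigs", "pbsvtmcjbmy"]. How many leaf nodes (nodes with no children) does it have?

14

A leaf is a node with no children — equivalently, the end of a word that is not a proper prefix of any other stored word.
Those words: "nnbae", "nnbeat", "nnbhf", "nnbk", "nnbpjtprqld", "nnbr", "nnbuaejtat", "nnbv", "nnbyczutka", "pbsvtcpmj", "pbsvtdiiigs", "pbsvtiqs", "pbsvtmcjbmy", "pbsvtvgqd"
Leaf count: 14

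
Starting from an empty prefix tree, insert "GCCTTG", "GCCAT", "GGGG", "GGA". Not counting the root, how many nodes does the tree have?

Count nodes per top-level branch (shared prefixes stored once):
  'G'-branch (GCCAT, GCCTTG, GGA, GGGG): 12 nodes
Sum: 12

12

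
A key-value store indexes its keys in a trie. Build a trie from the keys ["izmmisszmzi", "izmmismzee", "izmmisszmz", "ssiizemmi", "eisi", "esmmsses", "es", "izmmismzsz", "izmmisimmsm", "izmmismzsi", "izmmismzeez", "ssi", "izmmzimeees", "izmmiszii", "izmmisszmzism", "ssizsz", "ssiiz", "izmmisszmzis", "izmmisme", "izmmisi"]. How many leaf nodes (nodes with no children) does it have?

12

Leaves are exactly the stored words that no other stored word extends.
Those words: "eisi", "esmmsses", "izmmisimmsm", "izmmisme", "izmmismzeez", "izmmismzsi", "izmmismzsz", "izmmisszmzism", "izmmiszii", "izmmzimeees", "ssiizemmi", "ssizsz"
Leaf count: 12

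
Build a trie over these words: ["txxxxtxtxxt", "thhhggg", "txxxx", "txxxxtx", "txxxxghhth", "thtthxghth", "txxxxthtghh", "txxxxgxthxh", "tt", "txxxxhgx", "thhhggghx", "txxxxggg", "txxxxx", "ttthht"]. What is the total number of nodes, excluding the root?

53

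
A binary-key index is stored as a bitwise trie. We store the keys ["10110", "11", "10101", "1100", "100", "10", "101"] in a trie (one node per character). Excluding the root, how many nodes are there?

11

Count nodes per top-level branch (shared prefixes stored once):
  '1'-branch (10, 100, 101, 10101, 10110, 11, 1100): 11 nodes
Sum: 11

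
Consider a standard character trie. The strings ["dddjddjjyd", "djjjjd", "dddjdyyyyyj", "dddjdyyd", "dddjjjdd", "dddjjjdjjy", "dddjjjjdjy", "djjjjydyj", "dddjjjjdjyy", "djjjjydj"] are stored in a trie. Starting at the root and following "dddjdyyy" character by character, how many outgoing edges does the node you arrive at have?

The children of the "dddjdyyy" node are the distinct next characters among strings starting with "dddjdyyy".
Characters that immediately follow "dddjdyyy" among the stored strings: {y}.
That node has 1 child edge.

1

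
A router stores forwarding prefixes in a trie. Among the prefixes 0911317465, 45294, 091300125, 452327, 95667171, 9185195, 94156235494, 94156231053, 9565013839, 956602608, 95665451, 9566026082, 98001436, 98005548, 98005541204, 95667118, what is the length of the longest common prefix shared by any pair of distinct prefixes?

9

Equivalently: take the maximum, over all pairs, of their longest common prefix length.
e.g. "956602608" and "9566026082" share the prefix "956602608" of length 9; no pair shares a longer one.
Longest shared-prefix length: 9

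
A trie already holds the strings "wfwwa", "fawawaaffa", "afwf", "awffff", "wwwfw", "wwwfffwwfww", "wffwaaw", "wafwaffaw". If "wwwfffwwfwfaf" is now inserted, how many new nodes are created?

3

Walking "wwwfffwwfwfaf" from the root, the first 10 characters ("wwwfffwwfw") follow existing edges; "f" is the first miss.
New nodes needed: |"wwwfffwwfwfaf"| − 10 = 13 − 10 = 3.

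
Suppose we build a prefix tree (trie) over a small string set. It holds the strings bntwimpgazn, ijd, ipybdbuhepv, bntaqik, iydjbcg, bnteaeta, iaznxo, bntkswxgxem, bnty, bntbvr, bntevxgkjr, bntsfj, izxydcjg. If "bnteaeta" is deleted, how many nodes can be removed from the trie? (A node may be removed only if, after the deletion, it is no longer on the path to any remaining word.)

4

After clearing the end-marker at "bnteaeta", prune upward until reaching a node still needed by another word.
The suffix "aeta" (4 nodes) is used only by "bnteaeta"; the node for "bnte" still has the child "v", so pruning stops there.
Nodes removed: 4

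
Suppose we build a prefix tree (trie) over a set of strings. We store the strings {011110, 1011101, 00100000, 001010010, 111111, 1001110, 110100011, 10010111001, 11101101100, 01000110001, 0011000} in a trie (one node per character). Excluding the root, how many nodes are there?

Insert word by word; a character creates a node only if that edge doesn't already exist:
  "011110" → 6 new (0, 1, 1, 1, 1, 0)
  "1011101" → 7 new (1, 0, 1, 1, 1, 0, 1)
  "00100000" → prefix "0" already present; 7 new (0, 1, 0, 0, 0, 0, 0)
  "001010010" → prefix "0010" already present; 5 new (1, 0, 0, 1, 0)
  "111111" → prefix "1" already present; 5 new (1, 1, 1, 1, 1)
  "1001110" → prefix "10" already present; 5 new (0, 1, 1, 1, 0)
  "110100011" → prefix "11" already present; 7 new (0, 1, 0, 0, 0, 1, 1)
  "10010111001" → prefix "1001" already present; 7 new (0, 1, 1, 1, 0, 0, 1)
  "11101101100" → prefix "111" already present; 8 new (0, 1, 1, 0, 1, 1, 0, 0)
  "01000110001" → prefix "01" already present; 9 new (0, 0, 0, 1, 1, 0, 0, 0, 1)
  "0011000" → prefix "001" already present; 4 new (1, 0, 0, 0)
Total nodes = 6 + 7 + 7 + 5 + 5 + 5 + 7 + 7 + 8 + 9 + 4 = 70

70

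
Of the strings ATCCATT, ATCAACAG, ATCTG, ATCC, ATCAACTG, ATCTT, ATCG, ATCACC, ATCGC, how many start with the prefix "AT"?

Walk to "AT"; the words in its subtree are exactly those with that prefix.
Matches: "ATCAACAG", "ATCAACTG", "ATCACC", "ATCC", "ATCCATT", "ATCG", "ATCGC", "ATCTG", "ATCTT"
Count: 9

9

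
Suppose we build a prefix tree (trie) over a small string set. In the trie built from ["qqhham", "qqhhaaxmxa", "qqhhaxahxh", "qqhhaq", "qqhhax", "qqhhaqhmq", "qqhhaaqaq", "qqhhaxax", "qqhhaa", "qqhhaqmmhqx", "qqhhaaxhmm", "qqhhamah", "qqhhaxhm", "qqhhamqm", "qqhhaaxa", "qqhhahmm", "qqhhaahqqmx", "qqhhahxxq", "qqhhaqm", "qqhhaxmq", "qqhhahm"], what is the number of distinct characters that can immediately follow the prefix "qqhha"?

5

Walk "qqhha" from the root, arriving at one node.
Distinct next characters after "qqhha": a, h, m, q, x.
That node has 5 child edges.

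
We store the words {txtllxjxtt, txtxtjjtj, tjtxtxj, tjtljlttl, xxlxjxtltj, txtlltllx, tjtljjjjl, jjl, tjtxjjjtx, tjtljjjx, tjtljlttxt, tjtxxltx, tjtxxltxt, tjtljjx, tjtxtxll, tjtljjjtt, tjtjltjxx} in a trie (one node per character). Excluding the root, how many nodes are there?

73

Trace insertions, counting only characters that open a new branch:
  "txtllxjxtt" → 10 new (t, x, t, l, l, x, j, x, t, t)
  "txtxtjjtj" → prefix "txt" already present; 6 new (x, t, j, j, t, j)
  "tjtxtxj" → prefix "t" already present; 6 new (j, t, x, t, x, j)
  "tjtljlttl" → prefix "tjt" already present; 6 new (l, j, l, t, t, l)
  "xxlxjxtltj" → 10 new (x, x, l, x, j, x, t, l, t, j)
  "txtlltllx" → prefix "txtll" already present; 4 new (t, l, l, x)
  "tjtljjjjl" → prefix "tjtlj" already present; 4 new (j, j, j, l)
  "jjl" → 3 new (j, j, l)
  "tjtxjjjtx" → prefix "tjtx" already present; 5 new (j, j, j, t, x)
  "tjtljjjx" → prefix "tjtljjj" already present; 1 new (x)
  "tjtljlttxt" → prefix "tjtljltt" already present; 2 new (x, t)
  "tjtxxltx" → prefix "tjtx" already present; 4 new (x, l, t, x)
  "tjtxxltxt" → prefix "tjtxxltx" already present; 1 new (t)
  "tjtljjx" → prefix "tjtljj" already present; 1 new (x)
  "tjtxtxll" → prefix "tjtxtx" already present; 2 new (l, l)
  "tjtljjjtt" → prefix "tjtljjj" already present; 2 new (t, t)
  "tjtjltjxx" → prefix "tjt" already present; 6 new (j, l, t, j, x, x)
Total nodes = 10 + 6 + 6 + 6 + 10 + 4 + 4 + 3 + 5 + 1 + 2 + 4 + 1 + 1 + 2 + 2 + 6 = 73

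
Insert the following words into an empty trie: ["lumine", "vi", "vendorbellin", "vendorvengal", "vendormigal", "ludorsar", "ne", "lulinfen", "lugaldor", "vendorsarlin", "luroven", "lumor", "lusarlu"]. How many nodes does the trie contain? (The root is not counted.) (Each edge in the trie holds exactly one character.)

68

Trace insertions, counting only characters that open a new branch:
  "lumine" → 6 new (l, u, m, i, n, e)
  "vi" → 2 new (v, i)
  "vendorbellin" → prefix "v" already present; 11 new (e, n, d, o, r, b, e, l, l, i, n)
  "vendorvengal" → prefix "vendor" already present; 6 new (v, e, n, g, a, l)
  "vendormigal" → prefix "vendor" already present; 5 new (m, i, g, a, l)
  "ludorsar" → prefix "lu" already present; 6 new (d, o, r, s, a, r)
  "ne" → 2 new (n, e)
  "lulinfen" → prefix "lu" already present; 6 new (l, i, n, f, e, n)
  "lugaldor" → prefix "lu" already present; 6 new (g, a, l, d, o, r)
  "vendorsarlin" → prefix "vendor" already present; 6 new (s, a, r, l, i, n)
  "luroven" → prefix "lu" already present; 5 new (r, o, v, e, n)
  "lumor" → prefix "lum" already present; 2 new (o, r)
  "lusarlu" → prefix "lu" already present; 5 new (s, a, r, l, u)
Total nodes = 6 + 2 + 11 + 6 + 5 + 6 + 2 + 6 + 6 + 6 + 5 + 2 + 5 = 68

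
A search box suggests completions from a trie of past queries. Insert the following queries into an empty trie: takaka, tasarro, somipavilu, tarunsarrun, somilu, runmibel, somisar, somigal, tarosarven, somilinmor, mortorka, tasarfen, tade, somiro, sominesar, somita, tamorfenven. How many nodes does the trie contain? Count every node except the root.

89

Trace insertions, counting only characters that open a new branch:
  "takaka" → 6 new (t, a, k, a, k, a)
  "tasarro" → prefix "ta" already present; 5 new (s, a, r, r, o)
  "somipavilu" → 10 new (s, o, m, i, p, a, v, i, l, u)
  "tarunsarrun" → prefix "ta" already present; 9 new (r, u, n, s, a, r, r, u, n)
  "somilu" → prefix "somi" already present; 2 new (l, u)
  "runmibel" → 8 new (r, u, n, m, i, b, e, l)
  "somisar" → prefix "somi" already present; 3 new (s, a, r)
  "somigal" → prefix "somi" already present; 3 new (g, a, l)
  "tarosarven" → prefix "tar" already present; 7 new (o, s, a, r, v, e, n)
  "somilinmor" → prefix "somil" already present; 5 new (i, n, m, o, r)
  "mortorka" → 8 new (m, o, r, t, o, r, k, a)
  "tasarfen" → prefix "tasar" already present; 3 new (f, e, n)
  "tade" → prefix "ta" already present; 2 new (d, e)
  "somiro" → prefix "somi" already present; 2 new (r, o)
  "sominesar" → prefix "somi" already present; 5 new (n, e, s, a, r)
  "somita" → prefix "somi" already present; 2 new (t, a)
  "tamorfenven" → prefix "ta" already present; 9 new (m, o, r, f, e, n, v, e, n)
Total nodes = 6 + 5 + 10 + 9 + 2 + 8 + 3 + 3 + 7 + 5 + 8 + 3 + 2 + 2 + 5 + 2 + 9 = 89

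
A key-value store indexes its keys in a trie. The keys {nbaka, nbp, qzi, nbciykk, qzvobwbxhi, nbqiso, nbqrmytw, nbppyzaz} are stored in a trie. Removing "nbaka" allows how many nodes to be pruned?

3

A node on "nbaka"'s path can go only if nothing else ends at it or branches off below it.
The suffix "aka" (3 nodes) is used only by "nbaka"; the node for "nb" still has the child "p", so pruning stops there.
Nodes removed: 3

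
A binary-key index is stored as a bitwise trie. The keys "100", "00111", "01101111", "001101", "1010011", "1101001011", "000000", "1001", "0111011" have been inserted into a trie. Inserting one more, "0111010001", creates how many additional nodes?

The longest prefix of "0111010001" already in the trie is "011101" (length 6).
So 10 − 6 = 4 new nodes.

4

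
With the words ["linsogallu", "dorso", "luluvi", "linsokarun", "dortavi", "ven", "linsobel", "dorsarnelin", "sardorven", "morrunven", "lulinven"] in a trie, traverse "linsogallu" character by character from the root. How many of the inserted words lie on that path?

1

Walk "linsogallu" from the root; an end-of-word marker is hit whenever a stored word is a prefix of "linsogallu".
Prefixes of the query that are stored words: "linsogallu"
Count: 1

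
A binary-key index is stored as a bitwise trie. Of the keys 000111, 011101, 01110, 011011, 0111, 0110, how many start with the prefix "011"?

Filter for entries beginning with "011":
Matches: "0110", "011011", "0111", "01110", "011101"
Count: 5

5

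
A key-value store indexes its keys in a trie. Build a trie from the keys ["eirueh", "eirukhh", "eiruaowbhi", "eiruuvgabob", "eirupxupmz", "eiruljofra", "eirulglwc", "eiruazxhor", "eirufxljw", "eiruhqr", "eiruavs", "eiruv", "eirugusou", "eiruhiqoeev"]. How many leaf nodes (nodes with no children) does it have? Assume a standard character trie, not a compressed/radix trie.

14

Leaves are exactly the stored words that no other stored word extends.
Those words: "eiruaowbhi", "eiruavs", "eiruazxhor", "eirueh", "eirufxljw", "eirugusou", "eiruhiqoeev", "eiruhqr", "eirukhh", "eirulglwc", "eiruljofra", "eirupxupmz", "eiruuvgabob", "eiruv"
Leaf count: 14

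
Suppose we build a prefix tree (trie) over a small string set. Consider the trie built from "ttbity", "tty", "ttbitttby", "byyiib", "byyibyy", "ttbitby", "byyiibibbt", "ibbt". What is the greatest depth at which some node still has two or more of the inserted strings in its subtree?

Equivalently: take the maximum, over all pairs, of their longest common prefix length.
e.g. "byyiib" and "byyiibibbt" share the prefix "byyiib" of length 6; no pair shares a longer one.
Longest shared-prefix length: 6

6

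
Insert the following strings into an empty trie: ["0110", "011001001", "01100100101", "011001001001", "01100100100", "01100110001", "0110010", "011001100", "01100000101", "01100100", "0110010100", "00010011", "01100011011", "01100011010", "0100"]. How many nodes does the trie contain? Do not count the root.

Trace insertions, counting only characters that open a new branch:
  "0110" → 4 new (0, 1, 1, 0)
  "011001001" → prefix "0110" already present; 5 new (0, 1, 0, 0, 1)
  "01100100101" → prefix "011001001" already present; 2 new (0, 1)
  "011001001001" → prefix "0110010010" already present; 2 new (0, 1)
  "01100100100" → prefix "01100100100" already present; 0 new (none)
  "01100110001" → prefix "011001" already present; 5 new (1, 0, 0, 0, 1)
  "0110010" → prefix "0110010" already present; 0 new (none)
  "011001100" → prefix "011001100" already present; 0 new (none)
  "01100000101" → prefix "01100" already present; 6 new (0, 0, 0, 1, 0, 1)
  "01100100" → prefix "01100100" already present; 0 new (none)
  "0110010100" → prefix "0110010" already present; 3 new (1, 0, 0)
  "00010011" → prefix "0" already present; 7 new (0, 0, 1, 0, 0, 1, 1)
  "01100011011" → prefix "011000" already present; 5 new (1, 1, 0, 1, 1)
  "01100011010" → prefix "0110001101" already present; 1 new (0)
  "0100" → prefix "01" already present; 2 new (0, 0)
Total nodes = 4 + 5 + 2 + 2 + 0 + 5 + 0 + 0 + 6 + 0 + 3 + 7 + 5 + 1 + 2 = 42

42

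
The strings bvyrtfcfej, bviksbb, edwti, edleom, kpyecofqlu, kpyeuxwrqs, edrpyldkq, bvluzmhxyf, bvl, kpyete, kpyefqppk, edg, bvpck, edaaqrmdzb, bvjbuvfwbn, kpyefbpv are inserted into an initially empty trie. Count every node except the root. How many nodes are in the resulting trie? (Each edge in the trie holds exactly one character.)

Trace insertions, counting only characters that open a new branch:
  "bvyrtfcfej" → 10 new (b, v, y, r, t, f, c, f, e, j)
  "bviksbb" → prefix "bv" already present; 5 new (i, k, s, b, b)
  "edwti" → 5 new (e, d, w, t, i)
  "edleom" → prefix "ed" already present; 4 new (l, e, o, m)
  "kpyecofqlu" → 10 new (k, p, y, e, c, o, f, q, l, u)
  "kpyeuxwrqs" → prefix "kpye" already present; 6 new (u, x, w, r, q, s)
  "edrpyldkq" → prefix "ed" already present; 7 new (r, p, y, l, d, k, q)
  "bvluzmhxyf" → prefix "bv" already present; 8 new (l, u, z, m, h, x, y, f)
  "bvl" → prefix "bvl" already present; 0 new (none)
  "kpyete" → prefix "kpye" already present; 2 new (t, e)
  "kpyefqppk" → prefix "kpye" already present; 5 new (f, q, p, p, k)
  "edg" → prefix "ed" already present; 1 new (g)
  "bvpck" → prefix "bv" already present; 3 new (p, c, k)
  "edaaqrmdzb" → prefix "ed" already present; 8 new (a, a, q, r, m, d, z, b)
  "bvjbuvfwbn" → prefix "bv" already present; 8 new (j, b, u, v, f, w, b, n)
  "kpyefbpv" → prefix "kpyef" already present; 3 new (b, p, v)
Total nodes = 10 + 5 + 5 + 4 + 10 + 6 + 7 + 8 + 0 + 2 + 5 + 1 + 3 + 8 + 8 + 3 = 85

85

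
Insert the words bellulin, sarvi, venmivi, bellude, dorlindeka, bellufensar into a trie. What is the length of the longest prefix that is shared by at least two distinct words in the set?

Equivalently: take the maximum, over all pairs, of their longest common prefix length.
e.g. "bellude" and "bellufensar" share the prefix "bellu" of length 5; no pair shares a longer one.
Longest shared-prefix length: 5

5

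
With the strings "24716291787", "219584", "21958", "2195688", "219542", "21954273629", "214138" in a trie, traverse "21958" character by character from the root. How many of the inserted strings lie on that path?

Traverse "21958" character by character; count nodes along the way that are marked as word ends.
Prefixes of the query that are stored words: "21958"
Count: 1

1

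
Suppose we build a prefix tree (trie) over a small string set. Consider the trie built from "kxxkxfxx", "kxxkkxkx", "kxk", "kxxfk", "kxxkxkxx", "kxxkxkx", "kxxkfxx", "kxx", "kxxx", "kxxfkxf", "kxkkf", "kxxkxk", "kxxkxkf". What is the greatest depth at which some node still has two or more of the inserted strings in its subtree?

7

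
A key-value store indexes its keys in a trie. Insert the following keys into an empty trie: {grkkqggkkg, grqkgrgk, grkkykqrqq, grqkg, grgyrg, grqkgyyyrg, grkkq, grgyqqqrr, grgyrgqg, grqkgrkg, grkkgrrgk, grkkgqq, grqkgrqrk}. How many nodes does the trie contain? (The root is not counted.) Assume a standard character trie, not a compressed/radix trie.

50

Insert word by word; a character creates a node only if that edge doesn't already exist:
  "grkkqggkkg" → 10 new (g, r, k, k, q, g, g, k, k, g)
  "grqkgrgk" → prefix "gr" already present; 6 new (q, k, g, r, g, k)
  "grkkykqrqq" → prefix "grkk" already present; 6 new (y, k, q, r, q, q)
  "grqkg" → prefix "grqkg" already present; 0 new (none)
  "grgyrg" → prefix "gr" already present; 4 new (g, y, r, g)
  "grqkgyyyrg" → prefix "grqkg" already present; 5 new (y, y, y, r, g)
  "grkkq" → prefix "grkkq" already present; 0 new (none)
  "grgyqqqrr" → prefix "grgy" already present; 5 new (q, q, q, r, r)
  "grgyrgqg" → prefix "grgyrg" already present; 2 new (q, g)
  "grqkgrkg" → prefix "grqkgr" already present; 2 new (k, g)
  "grkkgrrgk" → prefix "grkk" already present; 5 new (g, r, r, g, k)
  "grkkgqq" → prefix "grkkg" already present; 2 new (q, q)
  "grqkgrqrk" → prefix "grqkgr" already present; 3 new (q, r, k)
Total nodes = 10 + 6 + 6 + 0 + 4 + 5 + 0 + 5 + 2 + 2 + 5 + 2 + 3 = 50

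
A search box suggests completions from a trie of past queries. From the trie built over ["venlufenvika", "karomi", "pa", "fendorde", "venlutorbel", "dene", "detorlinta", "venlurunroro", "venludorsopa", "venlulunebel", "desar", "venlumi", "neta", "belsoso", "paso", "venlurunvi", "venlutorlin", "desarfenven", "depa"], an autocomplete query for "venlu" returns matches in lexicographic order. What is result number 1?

Filter for "venlu…" and sort: "venludorsopa", "venlufenvika", "venlulunebel", "venlumi", "venlurunroro", "venlurunvi", "venlutorbel", "venlutorlin"
Position 1: venludorsopa

venludorsopa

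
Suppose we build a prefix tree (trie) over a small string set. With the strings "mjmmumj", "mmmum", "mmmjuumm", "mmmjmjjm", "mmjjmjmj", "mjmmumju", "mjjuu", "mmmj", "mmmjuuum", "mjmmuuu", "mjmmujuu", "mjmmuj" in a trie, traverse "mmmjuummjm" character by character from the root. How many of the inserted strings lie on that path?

2

Walk "mmmjuummjm" from the root; an end-of-word marker is hit whenever a stored word is a prefix of "mmmjuummjm".
Prefixes of the query that are stored words: "mmmj", "mmmjuumm"
Count: 2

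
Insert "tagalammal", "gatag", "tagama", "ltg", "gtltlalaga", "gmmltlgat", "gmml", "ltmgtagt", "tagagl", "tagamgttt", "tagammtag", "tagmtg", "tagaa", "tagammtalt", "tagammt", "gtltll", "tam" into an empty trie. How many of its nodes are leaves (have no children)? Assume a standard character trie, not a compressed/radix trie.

Leaves are exactly the stored words that no other stored word extends.
Those words: "gatag", "gmmltlgat", "gtltlalaga", "gtltll", "ltg", "ltmgtagt", "tagaa", "tagagl", "tagalammal", "tagama", "tagamgttt", "tagammtag", "tagammtalt", "tagmtg", "tam"
Leaf count: 15

15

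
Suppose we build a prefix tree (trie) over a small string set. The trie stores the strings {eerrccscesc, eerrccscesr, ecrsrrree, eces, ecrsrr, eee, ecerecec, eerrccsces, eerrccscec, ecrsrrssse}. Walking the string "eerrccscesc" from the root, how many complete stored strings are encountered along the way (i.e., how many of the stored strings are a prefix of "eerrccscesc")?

2

Walk "eerrccscesc" from the root; an end-of-word marker is hit whenever a stored word is a prefix of "eerrccscesc".
Prefixes of the query that are stored words: "eerrccsces", "eerrccscesc"
Count: 2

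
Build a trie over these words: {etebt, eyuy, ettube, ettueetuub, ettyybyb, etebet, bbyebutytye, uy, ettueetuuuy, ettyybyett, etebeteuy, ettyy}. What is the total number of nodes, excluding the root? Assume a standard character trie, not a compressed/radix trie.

Trace insertions, counting only characters that open a new branch:
  "etebt" → 5 new (e, t, e, b, t)
  "eyuy" → prefix "e" already present; 3 new (y, u, y)
  "ettube" → prefix "et" already present; 4 new (t, u, b, e)
  "ettueetuub" → prefix "ettu" already present; 6 new (e, e, t, u, u, b)
  "ettyybyb" → prefix "ett" already present; 5 new (y, y, b, y, b)
  "etebet" → prefix "eteb" already present; 2 new (e, t)
  "bbyebutytye" → 11 new (b, b, y, e, b, u, t, y, t, y, e)
  "uy" → 2 new (u, y)
  "ettueetuuuy" → prefix "ettueetuu" already present; 2 new (u, y)
  "ettyybyett" → prefix "ettyyby" already present; 3 new (e, t, t)
  "etebeteuy" → prefix "etebet" already present; 3 new (e, u, y)
  "ettyy" → prefix "ettyy" already present; 0 new (none)
Total nodes = 5 + 3 + 4 + 6 + 5 + 2 + 11 + 2 + 2 + 3 + 3 + 0 = 46

46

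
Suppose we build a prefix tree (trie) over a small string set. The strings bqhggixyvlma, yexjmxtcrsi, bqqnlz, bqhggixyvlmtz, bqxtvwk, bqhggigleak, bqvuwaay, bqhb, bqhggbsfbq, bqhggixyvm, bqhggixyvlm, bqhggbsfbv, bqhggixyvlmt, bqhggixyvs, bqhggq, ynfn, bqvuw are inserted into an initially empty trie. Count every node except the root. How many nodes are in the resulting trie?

58

Count nodes per top-level branch (shared prefixes stored once):
  'b'-branch (bqhb, bqhggbsfbq, bqhggbsfbv, bqhggigleak, bqhggixyvlm, bqhggixyvlma, bqhggixyvlmt, bqhggixyvlmtz, bqhggixyvm, bqhggixyvs, bqhggq, bqqnlz, bqvuw, bqvuwaay, bqxtvwk): 44 nodes
  'y'-branch (yexjmxtcrsi, ynfn): 14 nodes
Sum: 58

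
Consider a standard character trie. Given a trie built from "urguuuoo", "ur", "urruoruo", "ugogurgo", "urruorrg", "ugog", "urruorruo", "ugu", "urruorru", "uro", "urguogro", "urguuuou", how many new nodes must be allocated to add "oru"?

3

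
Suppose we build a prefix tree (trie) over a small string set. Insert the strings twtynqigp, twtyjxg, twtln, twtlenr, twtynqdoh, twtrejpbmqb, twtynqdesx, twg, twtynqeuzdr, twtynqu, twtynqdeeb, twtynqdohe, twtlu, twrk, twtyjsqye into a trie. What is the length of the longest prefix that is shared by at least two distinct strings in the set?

9

The deepest shared node is where two words last agree before diverging.
e.g. "twtynqdoh" and "twtynqdohe" share the prefix "twtynqdoh" of length 9; no pair shares a longer one.
Longest shared-prefix length: 9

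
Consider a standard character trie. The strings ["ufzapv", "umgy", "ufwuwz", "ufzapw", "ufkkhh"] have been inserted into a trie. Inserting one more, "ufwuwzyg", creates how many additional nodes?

2

Walking "ufwuwzyg" from the root, the first 6 characters ("ufwuwz") follow existing edges; "y" is the first miss.
New nodes needed: |"ufwuwzyg"| − 6 = 8 − 6 = 2.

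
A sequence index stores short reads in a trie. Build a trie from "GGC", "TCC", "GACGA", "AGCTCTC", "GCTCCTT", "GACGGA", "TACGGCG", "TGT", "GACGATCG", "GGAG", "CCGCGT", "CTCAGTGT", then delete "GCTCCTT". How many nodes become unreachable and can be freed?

Walk "GCTCCTT" from the leaf back toward the root, removing each node that no remaining word uses.
The suffix "CTCCTT" (6 nodes) is used only by "GCTCCTT"; the node for "G" still has the child "G", so pruning stops there.
Nodes removed: 6

6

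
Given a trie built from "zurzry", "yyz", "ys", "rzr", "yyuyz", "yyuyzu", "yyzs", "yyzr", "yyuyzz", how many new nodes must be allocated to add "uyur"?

"uyur" shares no prefix with any stored word, so all 4 characters open new nodes.
4 − 0 = 4 new nodes.

4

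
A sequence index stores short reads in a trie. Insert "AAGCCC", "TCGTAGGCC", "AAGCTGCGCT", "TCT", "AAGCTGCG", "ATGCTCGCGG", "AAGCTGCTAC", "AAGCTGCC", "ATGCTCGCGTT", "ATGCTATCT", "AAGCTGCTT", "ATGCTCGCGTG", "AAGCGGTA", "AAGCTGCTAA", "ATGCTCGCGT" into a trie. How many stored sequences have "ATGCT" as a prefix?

5

Traverse to the node for "ATGCT", then collect every word in that subtree.
Words under "ATGCT": ATGCTATCT, ATGCTCGCGG, ATGCTCGCGT, ATGCTCGCGTG, ATGCTCGCGTT
Count: 5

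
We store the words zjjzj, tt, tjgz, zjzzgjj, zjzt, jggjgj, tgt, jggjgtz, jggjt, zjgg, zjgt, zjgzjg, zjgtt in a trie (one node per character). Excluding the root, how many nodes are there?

34

Count nodes per top-level branch (shared prefixes stored once):
  'j'-branch (jggjgj, jggjgtz, jggjt): 9 nodes
  't'-branch (tgt, tjgz, tt): 7 nodes
  'z'-branch (zjgg, zjgt, zjgtt, zjgzjg, zjjzj, zjzt, zjzzgjj): 18 nodes
Sum: 34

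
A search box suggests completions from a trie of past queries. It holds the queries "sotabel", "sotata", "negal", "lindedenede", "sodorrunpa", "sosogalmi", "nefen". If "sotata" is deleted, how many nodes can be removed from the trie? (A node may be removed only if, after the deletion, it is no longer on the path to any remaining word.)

Walk "sotata" from the leaf back toward the root, removing each node that no remaining word uses.
The suffix "ta" (2 nodes) is used only by "sotata"; the node for "sota" still has the child "b", so pruning stops there.
Nodes removed: 2

2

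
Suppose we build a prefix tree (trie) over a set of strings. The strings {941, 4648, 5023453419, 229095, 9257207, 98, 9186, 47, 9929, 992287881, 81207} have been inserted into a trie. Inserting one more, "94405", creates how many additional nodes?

The longest prefix of "94405" already in the trie is "94" (length 2).
New nodes needed: |"94405"| − 2 = 5 − 2 = 3.

3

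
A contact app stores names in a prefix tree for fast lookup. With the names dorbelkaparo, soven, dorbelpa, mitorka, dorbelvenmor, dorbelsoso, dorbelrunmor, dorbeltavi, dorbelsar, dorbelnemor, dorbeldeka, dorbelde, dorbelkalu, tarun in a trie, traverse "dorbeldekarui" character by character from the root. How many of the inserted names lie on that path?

2

Traverse "dorbeldekarui" character by character; count nodes along the way that are marked as word ends.
Prefixes of the query that are stored words: "dorbelde", "dorbeldeka"
Count: 2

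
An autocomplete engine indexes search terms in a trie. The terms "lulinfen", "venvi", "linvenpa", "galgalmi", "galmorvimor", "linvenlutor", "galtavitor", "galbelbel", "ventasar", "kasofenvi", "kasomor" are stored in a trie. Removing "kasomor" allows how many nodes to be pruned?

3

Walk "kasomor" from the leaf back toward the root, removing each node that no remaining word uses.
The suffix "mor" (3 nodes) is used only by "kasomor"; the node for "kaso" still has the child "f", so pruning stops there.
Nodes removed: 3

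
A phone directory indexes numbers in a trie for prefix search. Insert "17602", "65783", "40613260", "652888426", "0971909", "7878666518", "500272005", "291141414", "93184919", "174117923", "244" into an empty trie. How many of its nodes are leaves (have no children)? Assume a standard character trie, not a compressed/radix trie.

11

A leaf is a node with no children — equivalently, the end of a word that is not a proper prefix of any other stored word.
Those words: "0971909", "174117923", "17602", "244", "291141414", "40613260", "500272005", "652888426", "65783", "7878666518", "93184919"
Leaf count: 11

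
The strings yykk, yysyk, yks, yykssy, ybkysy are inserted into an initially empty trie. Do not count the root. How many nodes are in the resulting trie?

Trie structure (* marks end of a word):
(root)
└─ y
   ├─ b
   │  └─ k
   │     └─ y
   │        └─ s
   │           └─ y *
   ├─ k
   │  └─ s *
   └─ y
      ├─ k
      │  ├─ k *
      │  └─ s
      │     └─ s
      │        └─ y *
      └─ s
         └─ y
            └─ k *
Counting every labelled node above: 17.

17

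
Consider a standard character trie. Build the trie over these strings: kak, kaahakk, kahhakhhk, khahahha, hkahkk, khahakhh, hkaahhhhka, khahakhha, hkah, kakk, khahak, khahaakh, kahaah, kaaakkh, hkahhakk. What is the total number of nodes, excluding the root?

Trace insertions, counting only characters that open a new branch:
  "kak" → 3 new (k, a, k)
  "kaahakk" → prefix "ka" already present; 5 new (a, h, a, k, k)
  "kahhakhhk" → prefix "ka" already present; 7 new (h, h, a, k, h, h, k)
  "khahahha" → prefix "k" already present; 7 new (h, a, h, a, h, h, a)
  "hkahkk" → 6 new (h, k, a, h, k, k)
  "khahakhh" → prefix "khaha" already present; 3 new (k, h, h)
  "hkaahhhhka" → prefix "hka" already present; 7 new (a, h, h, h, h, k, a)
  "khahakhha" → prefix "khahakhh" already present; 1 new (a)
  "hkah" → prefix "hkah" already present; 0 new (none)
  "kakk" → prefix "kak" already present; 1 new (k)
  "khahak" → prefix "khahak" already present; 0 new (none)
  "khahaakh" → prefix "khaha" already present; 3 new (a, k, h)
  "kahaah" → prefix "kah" already present; 3 new (a, a, h)
  "kaaakkh" → prefix "kaa" already present; 4 new (a, k, k, h)
  "hkahhakk" → prefix "hkah" already present; 4 new (h, a, k, k)
Total nodes = 3 + 5 + 7 + 7 + 6 + 3 + 7 + 1 + 0 + 1 + 0 + 3 + 3 + 4 + 4 = 54

54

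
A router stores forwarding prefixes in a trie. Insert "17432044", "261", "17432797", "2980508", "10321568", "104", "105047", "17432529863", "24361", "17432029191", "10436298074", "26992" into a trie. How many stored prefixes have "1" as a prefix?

8

Filter for entries beginning with "1":
Words under "1": 10321568, 104, 10436298074, 105047, 17432029191, 17432044, 17432529863, 17432797
Count: 8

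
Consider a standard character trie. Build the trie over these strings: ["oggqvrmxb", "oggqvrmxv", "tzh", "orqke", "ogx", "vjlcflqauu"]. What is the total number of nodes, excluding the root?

Count nodes per top-level branch (shared prefixes stored once):
  'o'-branch (oggqvrmxb, oggqvrmxv, ogx, orqke): 15 nodes
  't'-branch (tzh): 3 nodes
  'v'-branch (vjlcflqauu): 10 nodes
Sum: 28

28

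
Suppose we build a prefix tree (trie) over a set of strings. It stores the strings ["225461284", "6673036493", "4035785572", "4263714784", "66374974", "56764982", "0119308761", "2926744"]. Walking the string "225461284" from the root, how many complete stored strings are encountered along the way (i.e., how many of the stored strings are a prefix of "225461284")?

Check each prefix of "225461284" against the stored set — each match is an end-marker on the path.
Prefixes of the query that are stored words: "225461284"
Count: 1

1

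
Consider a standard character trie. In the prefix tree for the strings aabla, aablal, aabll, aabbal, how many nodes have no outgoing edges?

3

A leaf is a node with no children — equivalently, the end of a word that is not a proper prefix of any other stored word.
Those words: "aabbal", "aablal", "aabll"
Leaf count: 3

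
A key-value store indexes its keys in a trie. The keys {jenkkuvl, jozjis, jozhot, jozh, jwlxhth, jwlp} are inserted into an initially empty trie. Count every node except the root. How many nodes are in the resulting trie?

Trie structure (* marks end of a word):
(root)
└─ j
   ├─ e
   │  └─ n
   │     └─ k
   │        └─ k
   │           └─ u
   │              └─ v
   │                 └─ l *
   ├─ o
   │  └─ z
   │     ├─ h *
   │     │  └─ o
   │     │     └─ t *
   │     └─ j
   │        └─ i
   │           └─ s *
   └─ w
      └─ l
         ├─ p *
         └─ x
            └─ h
               └─ t
                  └─ h *
Counting every labelled node above: 23.

23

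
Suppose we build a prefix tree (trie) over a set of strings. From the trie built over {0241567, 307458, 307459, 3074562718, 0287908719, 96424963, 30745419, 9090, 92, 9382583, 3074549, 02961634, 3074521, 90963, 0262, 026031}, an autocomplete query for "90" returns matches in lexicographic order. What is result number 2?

Words with prefix "90", in lexicographic order: "9090", "90963"
Position 2: 90963

90963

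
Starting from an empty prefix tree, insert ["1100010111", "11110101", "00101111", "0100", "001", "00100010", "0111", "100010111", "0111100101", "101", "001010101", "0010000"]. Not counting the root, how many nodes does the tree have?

Trace insertions, counting only characters that open a new branch:
  "1100010111" → 10 new (1, 1, 0, 0, 0, 1, 0, 1, 1, 1)
  "11110101" → prefix "11" already present; 6 new (1, 1, 0, 1, 0, 1)
  "00101111" → 8 new (0, 0, 1, 0, 1, 1, 1, 1)
  "0100" → prefix "0" already present; 3 new (1, 0, 0)
  "001" → prefix "001" already present; 0 new (none)
  "00100010" → prefix "0010" already present; 4 new (0, 0, 1, 0)
  "0111" → prefix "01" already present; 2 new (1, 1)
  "100010111" → prefix "1" already present; 8 new (0, 0, 0, 1, 0, 1, 1, 1)
  "0111100101" → prefix "0111" already present; 6 new (1, 0, 0, 1, 0, 1)
  "101" → prefix "10" already present; 1 new (1)
  "001010101" → prefix "00101" already present; 4 new (0, 1, 0, 1)
  "0010000" → prefix "001000" already present; 1 new (0)
Total nodes = 10 + 6 + 8 + 3 + 0 + 4 + 2 + 8 + 6 + 1 + 4 + 1 = 53

53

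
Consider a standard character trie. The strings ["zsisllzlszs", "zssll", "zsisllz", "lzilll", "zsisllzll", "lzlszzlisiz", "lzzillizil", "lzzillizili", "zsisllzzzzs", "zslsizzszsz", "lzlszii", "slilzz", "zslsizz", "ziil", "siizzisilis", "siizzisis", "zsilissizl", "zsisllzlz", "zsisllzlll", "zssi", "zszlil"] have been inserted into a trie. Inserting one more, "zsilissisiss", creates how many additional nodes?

The longest prefix of "zsilissisiss" already in the trie is "zsilissi" (length 8).
Each of the 4 remaining characters creates one node.

4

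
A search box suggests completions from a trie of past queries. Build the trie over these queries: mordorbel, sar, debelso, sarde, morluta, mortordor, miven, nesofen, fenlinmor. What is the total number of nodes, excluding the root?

51

Trace insertions, counting only characters that open a new branch:
  "mordorbel" → 9 new (m, o, r, d, o, r, b, e, l)
  "sar" → 3 new (s, a, r)
  "debelso" → 7 new (d, e, b, e, l, s, o)
  "sarde" → prefix "sar" already present; 2 new (d, e)
  "morluta" → prefix "mor" already present; 4 new (l, u, t, a)
  "mortordor" → prefix "mor" already present; 6 new (t, o, r, d, o, r)
  "miven" → prefix "m" already present; 4 new (i, v, e, n)
  "nesofen" → 7 new (n, e, s, o, f, e, n)
  "fenlinmor" → 9 new (f, e, n, l, i, n, m, o, r)
Total nodes = 9 + 3 + 7 + 2 + 4 + 6 + 4 + 7 + 9 = 51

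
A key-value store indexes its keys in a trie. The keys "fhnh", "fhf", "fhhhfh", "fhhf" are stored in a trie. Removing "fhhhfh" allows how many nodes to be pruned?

A node on "fhhhfh"'s path can go only if nothing else ends at it or branches off below it.
The suffix "hfh" (3 nodes) is used only by "fhhhfh"; the node for "fhh" still has the child "f", so pruning stops there.
Nodes removed: 3

3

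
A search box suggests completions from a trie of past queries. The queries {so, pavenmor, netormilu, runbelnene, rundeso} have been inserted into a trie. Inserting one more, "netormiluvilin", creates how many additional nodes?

"netormilu" is already a path in the trie; the remaining "vilin" must be added.
New nodes needed: |"netormiluvilin"| − 9 = 14 − 9 = 5.

5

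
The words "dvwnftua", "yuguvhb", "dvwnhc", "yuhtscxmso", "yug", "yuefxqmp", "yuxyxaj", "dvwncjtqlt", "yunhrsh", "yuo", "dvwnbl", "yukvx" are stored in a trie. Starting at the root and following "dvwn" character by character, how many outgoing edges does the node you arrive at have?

4

Follow the path "dvwn" to its node, then look at its outgoing edges.
Distinct next characters after "dvwn": b, c, f, h.
That node has 4 child edges.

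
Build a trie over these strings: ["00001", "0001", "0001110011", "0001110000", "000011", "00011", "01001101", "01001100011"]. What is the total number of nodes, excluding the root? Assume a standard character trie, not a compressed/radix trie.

Trie structure (* marks end of a word):
(root)
└─ 0
   ├─ 0
   │  └─ 0
   │     ├─ 0
   │     │  └─ 1 *
   │     │     └─ 1 *
   │     └─ 1 *
   │        └─ 1 *
   │           └─ 1
   │              └─ 0
   │                 └─ 0
   │                    ├─ 0
   │                    │  └─ 0 *
   │                    └─ 1
   │                       └─ 1 *
   └─ 1
      └─ 0
         └─ 0
            └─ 1
               └─ 1
                  └─ 0
                     ├─ 0
                     │  └─ 0
                     │     └─ 1
                     │        └─ 1 *
                     └─ 1 *
Counting every labelled node above: 26.

26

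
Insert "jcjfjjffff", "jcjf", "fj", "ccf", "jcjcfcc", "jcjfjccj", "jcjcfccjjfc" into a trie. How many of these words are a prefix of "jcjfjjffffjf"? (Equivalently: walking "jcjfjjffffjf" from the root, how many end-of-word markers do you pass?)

2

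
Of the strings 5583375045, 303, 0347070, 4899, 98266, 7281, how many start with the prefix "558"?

Walk to "558"; the words in its subtree are exactly those with that prefix.
Words under "558": 5583375045
Count: 1

1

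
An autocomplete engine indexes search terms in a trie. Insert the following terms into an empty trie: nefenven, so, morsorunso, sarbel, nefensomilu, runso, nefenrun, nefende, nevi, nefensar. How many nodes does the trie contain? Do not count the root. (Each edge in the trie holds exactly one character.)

45

For each word, the new-node count is its length minus the longest prefix already in the trie:
  "nefenven" → 8 new (n, e, f, e, n, v, e, n)
  "so" → 2 new (s, o)
  "morsorunso" → 10 new (m, o, r, s, o, r, u, n, s, o)
  "sarbel" → prefix "s" already present; 5 new (a, r, b, e, l)
  "nefensomilu" → prefix "nefen" already present; 6 new (s, o, m, i, l, u)
  "runso" → 5 new (r, u, n, s, o)
  "nefenrun" → prefix "nefen" already present; 3 new (r, u, n)
  "nefende" → prefix "nefen" already present; 2 new (d, e)
  "nevi" → prefix "ne" already present; 2 new (v, i)
  "nefensar" → prefix "nefens" already present; 2 new (a, r)
Total nodes = 8 + 2 + 10 + 5 + 6 + 5 + 3 + 2 + 2 + 2 = 45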